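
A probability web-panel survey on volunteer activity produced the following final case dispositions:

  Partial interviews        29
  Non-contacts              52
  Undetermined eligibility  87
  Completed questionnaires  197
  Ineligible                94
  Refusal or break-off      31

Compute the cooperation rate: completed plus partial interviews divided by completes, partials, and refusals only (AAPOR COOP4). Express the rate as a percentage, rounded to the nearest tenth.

Numerator = 197 + 29 = 226
Denom = 197 + 29 + 31 = 257
COOP4 = 226 / 257 = 0.8794

87.9%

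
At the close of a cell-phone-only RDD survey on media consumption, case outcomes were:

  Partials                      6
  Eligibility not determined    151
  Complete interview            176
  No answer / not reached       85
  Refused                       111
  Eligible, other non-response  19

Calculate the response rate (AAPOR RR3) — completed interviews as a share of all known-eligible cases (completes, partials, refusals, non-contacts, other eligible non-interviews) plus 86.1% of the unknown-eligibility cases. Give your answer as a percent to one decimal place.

Numerator: 176
Determined eligible: 176 + 6 + 111 + 85 + 19 = 397
e × U: 0.8610 × 151 = 130.01
Denom: 397 + 130.01 = 527.01
RR3 = 176 / 527.01 = 0.3340

33.4%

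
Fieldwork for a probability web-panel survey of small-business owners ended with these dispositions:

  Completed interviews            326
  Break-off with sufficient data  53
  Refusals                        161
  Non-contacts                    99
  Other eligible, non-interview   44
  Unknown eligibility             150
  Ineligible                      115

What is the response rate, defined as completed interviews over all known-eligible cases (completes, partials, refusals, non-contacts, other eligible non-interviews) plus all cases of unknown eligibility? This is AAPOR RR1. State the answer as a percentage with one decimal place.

39.1%

Num = 326
Base = 326 + 53 + 161 + 99 + 44 + 150 = 833
RR1 = 326 / 833 = 0.3914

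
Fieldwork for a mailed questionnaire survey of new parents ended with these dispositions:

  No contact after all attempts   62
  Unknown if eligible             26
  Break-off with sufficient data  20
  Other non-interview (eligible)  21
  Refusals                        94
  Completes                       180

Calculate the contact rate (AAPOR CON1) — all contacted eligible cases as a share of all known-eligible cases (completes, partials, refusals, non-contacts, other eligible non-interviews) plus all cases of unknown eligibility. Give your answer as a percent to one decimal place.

78.2%

Numerator → 180 + 20 + 94 + 21 = 315
Denominator → 180 + 20 + 94 + 62 + 21 + 26 = 403
CON1 = 315 / 403 = 0.7816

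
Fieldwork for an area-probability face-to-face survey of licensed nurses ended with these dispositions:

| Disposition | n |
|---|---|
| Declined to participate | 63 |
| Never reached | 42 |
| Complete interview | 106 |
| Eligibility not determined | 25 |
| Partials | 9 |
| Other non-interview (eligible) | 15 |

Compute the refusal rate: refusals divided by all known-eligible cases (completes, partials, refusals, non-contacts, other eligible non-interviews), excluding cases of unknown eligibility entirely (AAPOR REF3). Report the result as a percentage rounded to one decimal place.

Top = 63
Denominator = 106 + 9 + 63 + 42 + 15 = 235
REF3 = 63 / 235 = 0.2681

26.8%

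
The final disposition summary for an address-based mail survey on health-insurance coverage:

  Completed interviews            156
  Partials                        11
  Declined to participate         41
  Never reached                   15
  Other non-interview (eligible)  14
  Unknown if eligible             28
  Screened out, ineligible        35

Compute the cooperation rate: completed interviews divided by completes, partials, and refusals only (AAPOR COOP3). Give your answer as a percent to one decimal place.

Numerator → 156
Base → 156 + 11 + 41 = 208
COOP3 = 156 / 208 = 0.7500

75.0%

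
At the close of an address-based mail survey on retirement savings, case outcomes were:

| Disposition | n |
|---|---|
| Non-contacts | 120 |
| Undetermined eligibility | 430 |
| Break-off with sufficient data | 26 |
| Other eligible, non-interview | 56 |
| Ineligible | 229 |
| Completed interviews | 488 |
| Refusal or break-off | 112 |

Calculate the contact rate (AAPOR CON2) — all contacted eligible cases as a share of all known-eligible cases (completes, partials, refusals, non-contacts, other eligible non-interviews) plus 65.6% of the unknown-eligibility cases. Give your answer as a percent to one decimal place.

62.9%

Num: 488 + 26 + 112 + 56 = 682
Known eligible: 488 + 26 + 112 + 120 + 56 = 802
e × U: 0.6560 × 430 = 282.08
Denominator: 802 + 282.08 = 1084.08
CON2 = 682 / 1084.08 = 0.6291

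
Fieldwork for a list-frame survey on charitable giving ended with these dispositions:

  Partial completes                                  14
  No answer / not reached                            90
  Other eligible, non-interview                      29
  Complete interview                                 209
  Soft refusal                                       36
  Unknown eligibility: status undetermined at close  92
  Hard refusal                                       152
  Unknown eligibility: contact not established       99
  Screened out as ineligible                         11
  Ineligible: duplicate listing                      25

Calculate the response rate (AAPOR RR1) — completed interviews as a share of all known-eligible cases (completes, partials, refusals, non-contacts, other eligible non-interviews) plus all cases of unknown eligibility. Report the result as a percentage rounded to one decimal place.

Refusals = 152 + 36 = 188
Unknown if eligible = 99 + 92 = 191
Out of scope = 11 + 25 = 36
Numerator → 209
Denominator → 209 + 14 + 188 + 90 + 29 + 191 = 721
RR1 = 209 / 721 = 0.2899

29.0%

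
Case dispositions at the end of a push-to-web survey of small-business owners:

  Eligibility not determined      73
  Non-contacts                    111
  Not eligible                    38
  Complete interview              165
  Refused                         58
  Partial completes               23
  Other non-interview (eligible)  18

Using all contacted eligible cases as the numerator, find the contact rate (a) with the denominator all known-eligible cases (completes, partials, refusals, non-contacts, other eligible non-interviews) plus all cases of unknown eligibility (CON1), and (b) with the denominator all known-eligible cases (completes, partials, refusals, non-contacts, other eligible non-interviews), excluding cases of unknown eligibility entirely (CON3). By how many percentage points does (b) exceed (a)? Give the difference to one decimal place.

11.5

Numerator → 165 + 23 + 58 + 18 = 264
Denom → 165 + 23 + 58 + 111 + 18 + 73 = 448
CON1 = 264 / 448 = 0.5893
Denom → 165 + 23 + 58 + 111 + 18 = 375
CON3 = 264 / 375 = 0.7040
Difference = 70.40 − 58.93 = 11.47 percentage points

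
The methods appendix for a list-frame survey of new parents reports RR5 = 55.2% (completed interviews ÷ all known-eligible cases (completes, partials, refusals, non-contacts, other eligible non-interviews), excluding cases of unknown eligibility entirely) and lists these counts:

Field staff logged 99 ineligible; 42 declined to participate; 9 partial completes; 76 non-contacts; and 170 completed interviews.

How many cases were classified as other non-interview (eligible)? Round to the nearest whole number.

11

RR5 = 170 / D = 0.552
D = 170 / 0.552 = 308.0
Remaining denominator categories sum to 297
other non-interview (eligible) = 308.0 − 297 ≈ 11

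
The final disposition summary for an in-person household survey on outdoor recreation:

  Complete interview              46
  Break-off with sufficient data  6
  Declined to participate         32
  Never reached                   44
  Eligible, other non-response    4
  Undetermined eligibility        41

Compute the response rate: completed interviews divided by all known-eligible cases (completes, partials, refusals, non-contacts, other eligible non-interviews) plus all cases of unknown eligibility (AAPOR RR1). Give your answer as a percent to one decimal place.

26.6%

Num = 46
Base = 46 + 6 + 32 + 44 + 4 + 41 = 173
RR1 = 46 / 173 = 0.2659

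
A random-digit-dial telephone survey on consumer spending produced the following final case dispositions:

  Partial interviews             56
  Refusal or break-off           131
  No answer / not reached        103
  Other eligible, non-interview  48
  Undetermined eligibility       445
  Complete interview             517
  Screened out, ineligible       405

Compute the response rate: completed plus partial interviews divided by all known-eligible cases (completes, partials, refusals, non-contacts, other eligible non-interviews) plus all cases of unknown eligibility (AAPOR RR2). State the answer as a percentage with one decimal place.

44.1%

Num: 517 + 56 = 573
Denominator: 517 + 56 + 131 + 103 + 48 + 445 = 1300
RR2 = 573 / 1300 = 0.4408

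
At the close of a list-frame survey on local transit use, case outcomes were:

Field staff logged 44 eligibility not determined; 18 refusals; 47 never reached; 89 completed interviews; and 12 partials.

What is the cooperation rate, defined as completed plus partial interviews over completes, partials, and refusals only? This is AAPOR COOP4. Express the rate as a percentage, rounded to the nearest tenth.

Numerator: 89 + 12 = 101
Denom: 89 + 12 + 18 = 119
COOP4 = 101 / 119 = 0.8487

84.9%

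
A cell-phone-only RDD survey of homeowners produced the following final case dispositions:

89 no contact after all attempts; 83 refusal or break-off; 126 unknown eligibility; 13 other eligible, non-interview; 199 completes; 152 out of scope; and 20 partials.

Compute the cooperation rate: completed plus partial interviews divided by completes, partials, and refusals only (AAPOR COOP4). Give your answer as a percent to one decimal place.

72.5%

Numerator: 199 + 20 = 219
Base: 199 + 20 + 83 = 302
COOP4 = 219 / 302 = 0.7252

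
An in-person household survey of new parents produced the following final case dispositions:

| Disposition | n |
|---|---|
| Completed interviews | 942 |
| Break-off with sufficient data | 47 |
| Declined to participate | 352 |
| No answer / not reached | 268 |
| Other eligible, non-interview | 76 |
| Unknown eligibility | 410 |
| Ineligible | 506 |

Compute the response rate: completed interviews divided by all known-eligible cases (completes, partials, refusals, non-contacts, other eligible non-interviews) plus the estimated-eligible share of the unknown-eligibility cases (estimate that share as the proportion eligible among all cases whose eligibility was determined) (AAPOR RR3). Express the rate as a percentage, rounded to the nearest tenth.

Numerator: 942
Eligible (known): 942 + 47 + 352 + 268 + 76 = 1685
e = 1685 / (1685 + 506) = 1685 / 2191 = 0.7691
Estimated eligible among unknowns: 0.7691 × 410 = 315.33
Denom: 1685 + 315.33 = 2000.33
RR3 = 942 / 2000.33 = 0.4709

47.1%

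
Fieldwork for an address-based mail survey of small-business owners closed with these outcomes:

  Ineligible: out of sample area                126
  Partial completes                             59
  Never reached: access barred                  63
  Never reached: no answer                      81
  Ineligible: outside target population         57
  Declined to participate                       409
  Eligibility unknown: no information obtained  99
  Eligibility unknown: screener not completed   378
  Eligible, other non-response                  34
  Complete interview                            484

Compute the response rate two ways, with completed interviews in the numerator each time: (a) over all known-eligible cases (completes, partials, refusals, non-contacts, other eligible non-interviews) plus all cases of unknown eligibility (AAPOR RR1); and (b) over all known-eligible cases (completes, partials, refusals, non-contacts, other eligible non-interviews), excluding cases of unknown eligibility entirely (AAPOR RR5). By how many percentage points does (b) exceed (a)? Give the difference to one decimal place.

No answer / not reached = 81 + 63 = 144
Eligibility not determined = 378 + 99 = 477
Screened out, ineligible = 57 + 126 = 183
Numerator = 484
Base = 484 + 59 + 409 + 144 + 34 + 477 = 1607
RR1 = 484 / 1607 = 0.3012
Base = 484 + 59 + 409 + 144 + 34 = 1130
RR5 = 484 / 1130 = 0.4283
Difference = 42.83 − 30.12 = 12.71 percentage points

12.7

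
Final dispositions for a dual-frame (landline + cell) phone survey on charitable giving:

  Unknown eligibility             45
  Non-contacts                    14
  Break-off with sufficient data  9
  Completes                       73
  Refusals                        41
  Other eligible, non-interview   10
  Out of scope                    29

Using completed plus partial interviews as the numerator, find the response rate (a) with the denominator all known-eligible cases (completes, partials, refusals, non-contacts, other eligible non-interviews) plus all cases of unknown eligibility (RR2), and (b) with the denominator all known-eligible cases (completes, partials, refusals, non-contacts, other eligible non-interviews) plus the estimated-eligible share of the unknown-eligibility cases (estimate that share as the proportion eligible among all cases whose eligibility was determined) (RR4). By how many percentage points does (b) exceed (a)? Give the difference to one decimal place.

Top: 73 + 9 = 82
Denom: 73 + 9 + 41 + 14 + 10 + 45 = 192
RR2 = 82 / 192 = 0.4271
Determined eligible: 73 + 9 + 41 + 14 + 10 = 147
e = 147 / (147 + 29) = 147 / 176 = 0.8352
e × U: 0.8352 × 45 = 37.58
Denom: 147 + 37.58 = 184.58
RR4 = 82 / 184.58 = 0.4443
Difference = 44.43 − 42.71 = 1.72 percentage points

1.7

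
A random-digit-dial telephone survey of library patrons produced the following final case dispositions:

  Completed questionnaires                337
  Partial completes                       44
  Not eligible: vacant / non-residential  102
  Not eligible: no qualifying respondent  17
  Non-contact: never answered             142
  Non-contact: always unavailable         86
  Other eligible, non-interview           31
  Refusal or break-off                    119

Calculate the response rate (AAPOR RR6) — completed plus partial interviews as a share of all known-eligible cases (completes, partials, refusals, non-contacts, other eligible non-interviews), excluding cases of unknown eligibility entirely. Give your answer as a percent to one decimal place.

No answer / not reached = 142 + 86 = 228
Ineligible = 17 + 102 = 119
Top = 337 + 44 = 381
Denom = 337 + 44 + 119 + 228 + 31 = 759
RR6 = 381 / 759 = 0.5020

50.2%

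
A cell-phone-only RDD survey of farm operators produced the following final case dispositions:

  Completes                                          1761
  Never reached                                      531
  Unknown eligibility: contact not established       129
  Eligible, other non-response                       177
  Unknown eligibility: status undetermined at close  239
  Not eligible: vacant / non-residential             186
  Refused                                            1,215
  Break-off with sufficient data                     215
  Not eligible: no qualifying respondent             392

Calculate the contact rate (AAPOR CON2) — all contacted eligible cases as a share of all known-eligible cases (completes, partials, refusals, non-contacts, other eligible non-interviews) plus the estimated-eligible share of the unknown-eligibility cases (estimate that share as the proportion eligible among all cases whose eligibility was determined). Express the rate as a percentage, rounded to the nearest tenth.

Unknown if eligible = 129 + 239 = 368
Out of scope = 392 + 186 = 578
Top → 1761 + 215 + 1215 + 177 = 3368
Eligible (known) → 1761 + 215 + 1215 + 531 + 177 = 3899
e = 3899 / (3899 + 578) = 3899 / 4477 = 0.8709
Estimated eligible among unknowns → 0.8709 × 368 = 320.49
Base → 3899 + 320.49 = 4219.49
CON2 = 3368 / 4219.49 = 0.7982

79.8%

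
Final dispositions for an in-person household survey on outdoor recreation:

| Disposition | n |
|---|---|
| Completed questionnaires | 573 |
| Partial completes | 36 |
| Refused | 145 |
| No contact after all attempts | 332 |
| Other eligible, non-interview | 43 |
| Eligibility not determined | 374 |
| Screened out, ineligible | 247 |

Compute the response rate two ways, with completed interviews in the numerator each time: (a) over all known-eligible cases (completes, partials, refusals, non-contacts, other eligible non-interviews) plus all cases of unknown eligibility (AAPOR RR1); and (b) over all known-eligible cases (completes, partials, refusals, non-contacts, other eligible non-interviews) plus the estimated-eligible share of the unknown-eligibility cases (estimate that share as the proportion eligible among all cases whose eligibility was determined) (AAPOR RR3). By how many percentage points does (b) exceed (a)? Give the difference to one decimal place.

1.8

Num → 573
Denominator → 573 + 36 + 145 + 332 + 43 + 374 = 1503
RR1 = 573 / 1503 = 0.3812
Eligible (known) → 573 + 36 + 145 + 332 + 43 = 1129
e = 1129 / (1129 + 247) = 1129 / 1376 = 0.8205
Estimated eligible among unknowns → 0.8205 × 374 = 306.87
Denominator → 1129 + 306.87 = 1435.87
RR3 = 573 / 1435.87 = 0.3991
Difference = 39.91 − 38.12 = 1.79 percentage points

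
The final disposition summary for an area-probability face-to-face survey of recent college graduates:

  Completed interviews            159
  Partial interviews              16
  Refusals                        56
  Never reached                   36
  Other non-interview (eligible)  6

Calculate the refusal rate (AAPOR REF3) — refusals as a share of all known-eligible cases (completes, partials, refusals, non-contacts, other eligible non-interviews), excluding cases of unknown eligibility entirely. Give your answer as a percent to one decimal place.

Num → 56
Denominator → 159 + 16 + 56 + 36 + 6 = 273
REF3 = 56 / 273 = 0.2051

20.5%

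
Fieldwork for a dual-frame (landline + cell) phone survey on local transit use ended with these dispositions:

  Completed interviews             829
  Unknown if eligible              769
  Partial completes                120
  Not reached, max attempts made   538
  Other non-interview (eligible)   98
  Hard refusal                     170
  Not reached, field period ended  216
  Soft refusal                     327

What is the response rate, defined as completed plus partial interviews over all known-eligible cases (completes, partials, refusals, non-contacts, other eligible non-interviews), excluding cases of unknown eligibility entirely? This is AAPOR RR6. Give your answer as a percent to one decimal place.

41.3%

Refusal or break-off = 170 + 327 = 497
Never reached = 216 + 538 = 754
Num = 829 + 120 = 949
Denom = 829 + 120 + 497 + 754 + 98 = 2298
RR6 = 949 / 2298 = 0.4130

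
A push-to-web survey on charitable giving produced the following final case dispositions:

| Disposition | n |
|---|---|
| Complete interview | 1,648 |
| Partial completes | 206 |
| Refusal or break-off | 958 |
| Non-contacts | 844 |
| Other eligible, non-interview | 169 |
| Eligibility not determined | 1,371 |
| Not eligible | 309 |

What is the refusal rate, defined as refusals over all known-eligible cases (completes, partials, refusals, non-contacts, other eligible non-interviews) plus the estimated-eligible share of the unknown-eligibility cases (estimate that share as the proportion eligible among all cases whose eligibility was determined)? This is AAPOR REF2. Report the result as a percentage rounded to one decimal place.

Numerator → 958
Known eligible → 1648 + 206 + 958 + 844 + 169 = 3825
e = 3825 / (3825 + 309) = 3825 / 4134 = 0.9253
Eligible share of unknowns → 0.9253 × 1371 = 1268.59
Denominator → 3825 + 1268.59 = 5093.59
REF2 = 958 / 5093.59 = 0.1881

18.8%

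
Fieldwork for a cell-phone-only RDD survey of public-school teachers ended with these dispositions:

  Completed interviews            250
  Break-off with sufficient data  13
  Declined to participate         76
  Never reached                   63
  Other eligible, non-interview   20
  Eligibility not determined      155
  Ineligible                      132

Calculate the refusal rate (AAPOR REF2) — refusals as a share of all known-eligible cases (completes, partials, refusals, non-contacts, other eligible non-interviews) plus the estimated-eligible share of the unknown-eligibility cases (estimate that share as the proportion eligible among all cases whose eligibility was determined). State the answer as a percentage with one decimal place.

14.1%

Top = 76
Determined eligible = 250 + 13 + 76 + 63 + 20 = 422
e = 422 / (422 + 132) = 422 / 554 = 0.7617
Eligible share of unknowns = 0.7617 × 155 = 118.06
Denom = 422 + 118.06 = 540.06
REF2 = 76 / 540.06 = 0.1407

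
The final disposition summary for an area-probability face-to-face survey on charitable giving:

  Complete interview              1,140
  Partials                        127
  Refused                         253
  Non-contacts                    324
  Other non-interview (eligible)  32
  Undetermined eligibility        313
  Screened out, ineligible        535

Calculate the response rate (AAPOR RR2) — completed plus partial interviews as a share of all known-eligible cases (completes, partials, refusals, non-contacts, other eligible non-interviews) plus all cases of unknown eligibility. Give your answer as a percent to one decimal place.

Top: 1140 + 127 = 1267
Denom: 1140 + 127 + 253 + 324 + 32 + 313 = 2189
RR2 = 1267 / 2189 = 0.5788

57.9%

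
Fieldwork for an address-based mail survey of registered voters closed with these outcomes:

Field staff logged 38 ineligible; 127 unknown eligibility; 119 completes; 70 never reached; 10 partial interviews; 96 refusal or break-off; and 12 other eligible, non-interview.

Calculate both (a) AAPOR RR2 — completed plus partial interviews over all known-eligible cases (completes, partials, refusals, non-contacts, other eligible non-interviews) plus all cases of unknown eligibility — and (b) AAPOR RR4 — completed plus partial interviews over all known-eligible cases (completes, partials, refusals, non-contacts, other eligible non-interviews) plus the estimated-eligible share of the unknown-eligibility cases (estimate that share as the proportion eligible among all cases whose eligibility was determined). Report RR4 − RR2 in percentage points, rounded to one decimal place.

1.0

Num: 119 + 10 = 129
Base: 119 + 10 + 96 + 70 + 12 + 127 = 434
RR2 = 129 / 434 = 0.2972
Eligible (known): 119 + 10 + 96 + 70 + 12 = 307
e = 307 / (307 + 38) = 307 / 345 = 0.8899
Eligible share of unknowns: 0.8899 × 127 = 113.02
Base: 307 + 113.02 = 420.02
RR4 = 129 / 420.02 = 0.3071
Difference = 30.71 − 29.72 = 0.99 percentage points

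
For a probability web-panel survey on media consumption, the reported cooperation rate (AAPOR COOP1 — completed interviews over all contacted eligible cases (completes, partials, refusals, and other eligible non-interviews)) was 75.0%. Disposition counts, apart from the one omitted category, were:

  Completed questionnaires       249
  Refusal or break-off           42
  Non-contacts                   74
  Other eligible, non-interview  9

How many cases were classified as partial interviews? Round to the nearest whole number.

32

COOP1 = 249 / D = 0.750
D = 249 / 0.750 = 332.0
Remaining denominator categories sum to 300
partial interviews = 332.0 − 300 ≈ 32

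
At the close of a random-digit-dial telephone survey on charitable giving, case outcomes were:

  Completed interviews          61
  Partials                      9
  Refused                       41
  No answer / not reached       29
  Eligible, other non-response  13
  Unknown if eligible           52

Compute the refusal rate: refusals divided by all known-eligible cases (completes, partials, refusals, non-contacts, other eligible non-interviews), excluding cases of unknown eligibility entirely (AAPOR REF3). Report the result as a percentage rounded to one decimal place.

Num = 41
Denom = 61 + 9 + 41 + 29 + 13 = 153
REF3 = 41 / 153 = 0.2680

26.8%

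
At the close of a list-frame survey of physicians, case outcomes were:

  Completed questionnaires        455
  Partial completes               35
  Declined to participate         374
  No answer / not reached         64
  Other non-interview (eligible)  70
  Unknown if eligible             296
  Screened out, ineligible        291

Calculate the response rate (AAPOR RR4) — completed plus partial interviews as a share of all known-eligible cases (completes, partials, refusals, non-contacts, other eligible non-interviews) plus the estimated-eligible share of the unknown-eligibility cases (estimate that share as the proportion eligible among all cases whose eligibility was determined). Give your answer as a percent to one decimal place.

39.9%

Numerator = 455 + 35 = 490
Determined eligible = 455 + 35 + 374 + 64 + 70 = 998
e = 998 / (998 + 291) = 998 / 1289 = 0.7742
Eligible share of unknowns = 0.7742 × 296 = 229.16
Base = 998 + 229.16 = 1227.16
RR4 = 490 / 1227.16 = 0.3993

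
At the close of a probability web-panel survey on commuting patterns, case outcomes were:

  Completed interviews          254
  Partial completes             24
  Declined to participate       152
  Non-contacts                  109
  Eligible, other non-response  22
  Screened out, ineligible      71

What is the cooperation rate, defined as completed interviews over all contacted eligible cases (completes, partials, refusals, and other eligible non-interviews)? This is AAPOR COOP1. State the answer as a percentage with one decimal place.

Numerator = 254
Denom = 254 + 24 + 152 + 22 = 452
COOP1 = 254 / 452 = 0.5619

56.2%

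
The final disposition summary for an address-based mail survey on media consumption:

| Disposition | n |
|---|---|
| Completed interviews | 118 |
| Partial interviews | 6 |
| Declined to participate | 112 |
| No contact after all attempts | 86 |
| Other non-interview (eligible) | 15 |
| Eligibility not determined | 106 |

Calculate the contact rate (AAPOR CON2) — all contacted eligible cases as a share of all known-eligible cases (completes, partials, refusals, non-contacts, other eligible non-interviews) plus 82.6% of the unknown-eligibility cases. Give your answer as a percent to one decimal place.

Top = 118 + 6 + 112 + 15 = 251
Eligible (known) = 118 + 6 + 112 + 86 + 15 = 337
e × U = 0.8260 × 106 = 87.56
Denom = 337 + 87.56 = 424.56
CON2 = 251 / 424.56 = 0.5912

59.1%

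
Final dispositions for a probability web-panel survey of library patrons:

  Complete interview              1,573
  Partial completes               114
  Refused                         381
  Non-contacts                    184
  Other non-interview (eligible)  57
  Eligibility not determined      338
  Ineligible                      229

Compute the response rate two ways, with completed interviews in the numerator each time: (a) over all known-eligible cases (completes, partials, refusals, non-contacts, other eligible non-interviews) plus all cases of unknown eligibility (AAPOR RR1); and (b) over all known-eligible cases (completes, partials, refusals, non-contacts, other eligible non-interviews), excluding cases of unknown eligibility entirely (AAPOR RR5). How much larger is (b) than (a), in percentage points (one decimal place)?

Top → 1573
Base → 1573 + 114 + 381 + 184 + 57 + 338 = 2647
RR1 = 1573 / 2647 = 0.5943
Base → 1573 + 114 + 381 + 184 + 57 = 2309
RR5 = 1573 / 2309 = 0.6812
Difference = 68.12 − 59.43 = 8.69 percentage points

8.7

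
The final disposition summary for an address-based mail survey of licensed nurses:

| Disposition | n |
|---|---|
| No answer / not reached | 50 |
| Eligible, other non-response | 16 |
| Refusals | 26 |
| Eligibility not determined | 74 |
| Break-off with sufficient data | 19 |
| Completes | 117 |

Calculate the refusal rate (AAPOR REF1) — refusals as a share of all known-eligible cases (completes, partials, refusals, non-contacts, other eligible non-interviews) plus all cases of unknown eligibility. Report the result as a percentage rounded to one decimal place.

8.6%

Num = 26
Base = 117 + 19 + 26 + 50 + 16 + 74 = 302
REF1 = 26 / 302 = 0.0861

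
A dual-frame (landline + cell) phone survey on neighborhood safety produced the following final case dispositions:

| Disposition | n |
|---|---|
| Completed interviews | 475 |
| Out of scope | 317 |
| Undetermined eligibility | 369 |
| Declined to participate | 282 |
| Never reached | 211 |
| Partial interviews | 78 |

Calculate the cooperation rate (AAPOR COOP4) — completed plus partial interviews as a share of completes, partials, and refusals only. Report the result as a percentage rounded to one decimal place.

Num = 475 + 78 = 553
Denom = 475 + 78 + 282 = 835
COOP4 = 553 / 835 = 0.6623

66.2%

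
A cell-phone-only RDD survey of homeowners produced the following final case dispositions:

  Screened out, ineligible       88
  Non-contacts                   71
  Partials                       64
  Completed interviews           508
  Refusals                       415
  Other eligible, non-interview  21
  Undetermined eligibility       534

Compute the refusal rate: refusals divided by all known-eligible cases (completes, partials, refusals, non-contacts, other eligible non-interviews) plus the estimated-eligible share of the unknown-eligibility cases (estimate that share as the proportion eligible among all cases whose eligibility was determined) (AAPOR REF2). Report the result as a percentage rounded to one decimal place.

Num: 415
Eligible (known): 508 + 64 + 415 + 71 + 21 = 1079
e = 1079 / (1079 + 88) = 1079 / 1167 = 0.9246
e × U: 0.9246 × 534 = 493.74
Denominator: 1079 + 493.74 = 1572.74
REF2 = 415 / 1572.74 = 0.2639

26.4%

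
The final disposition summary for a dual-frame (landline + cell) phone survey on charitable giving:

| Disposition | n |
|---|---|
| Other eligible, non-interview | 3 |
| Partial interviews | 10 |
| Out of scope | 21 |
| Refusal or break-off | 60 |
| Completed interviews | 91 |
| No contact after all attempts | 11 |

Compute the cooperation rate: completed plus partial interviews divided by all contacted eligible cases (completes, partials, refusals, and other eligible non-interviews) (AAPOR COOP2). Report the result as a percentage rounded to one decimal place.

Numerator: 91 + 10 = 101
Base: 91 + 10 + 60 + 3 = 164
COOP2 = 101 / 164 = 0.6159

61.6%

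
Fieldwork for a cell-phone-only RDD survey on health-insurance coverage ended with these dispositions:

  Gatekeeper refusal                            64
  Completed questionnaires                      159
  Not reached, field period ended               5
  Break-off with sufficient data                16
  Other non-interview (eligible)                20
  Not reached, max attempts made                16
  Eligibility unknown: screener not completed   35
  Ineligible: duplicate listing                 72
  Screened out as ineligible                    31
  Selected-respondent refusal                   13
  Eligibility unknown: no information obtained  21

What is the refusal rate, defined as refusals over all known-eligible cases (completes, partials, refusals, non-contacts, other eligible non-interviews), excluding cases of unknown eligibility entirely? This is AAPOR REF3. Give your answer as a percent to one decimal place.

Refusals = 64 + 13 = 77
Never reached = 5 + 16 = 21
Eligibility not determined = 35 + 21 = 56
Not eligible = 31 + 72 = 103
Num = 77
Denom = 159 + 16 + 77 + 21 + 20 = 293
REF3 = 77 / 293 = 0.2628

26.3%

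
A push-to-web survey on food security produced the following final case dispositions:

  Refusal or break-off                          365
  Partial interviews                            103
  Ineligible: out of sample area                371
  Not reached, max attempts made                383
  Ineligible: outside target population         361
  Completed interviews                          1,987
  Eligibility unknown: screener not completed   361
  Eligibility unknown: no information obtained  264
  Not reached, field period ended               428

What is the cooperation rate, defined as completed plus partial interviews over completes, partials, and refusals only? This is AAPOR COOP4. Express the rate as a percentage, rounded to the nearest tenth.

85.1%

Non-contacts = 428 + 383 = 811
Eligibility not determined = 361 + 264 = 625
Ineligible = 361 + 371 = 732
Top = 1987 + 103 = 2090
Denom = 1987 + 103 + 365 = 2455
COOP4 = 2090 / 2455 = 0.8513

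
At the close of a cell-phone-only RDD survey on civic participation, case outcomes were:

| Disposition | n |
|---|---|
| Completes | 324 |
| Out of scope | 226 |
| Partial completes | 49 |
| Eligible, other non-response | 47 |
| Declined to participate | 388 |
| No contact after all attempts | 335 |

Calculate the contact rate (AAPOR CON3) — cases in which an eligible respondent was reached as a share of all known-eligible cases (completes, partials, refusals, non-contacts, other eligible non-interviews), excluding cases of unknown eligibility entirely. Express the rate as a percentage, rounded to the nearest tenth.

70.7%

Numerator: 324 + 49 + 388 + 47 = 808
Denominator: 324 + 49 + 388 + 335 + 47 = 1143
CON3 = 808 / 1143 = 0.7069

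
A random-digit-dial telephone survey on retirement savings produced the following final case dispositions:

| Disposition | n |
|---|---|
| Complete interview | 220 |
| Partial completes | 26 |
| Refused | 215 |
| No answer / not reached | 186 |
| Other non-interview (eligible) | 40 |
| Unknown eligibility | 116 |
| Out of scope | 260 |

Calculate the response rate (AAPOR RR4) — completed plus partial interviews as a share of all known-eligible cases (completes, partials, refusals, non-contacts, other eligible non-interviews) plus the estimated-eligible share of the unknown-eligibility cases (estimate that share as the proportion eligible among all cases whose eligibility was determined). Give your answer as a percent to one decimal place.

31.9%

Top: 220 + 26 = 246
Known eligible: 220 + 26 + 215 + 186 + 40 = 687
e = 687 / (687 + 260) = 687 / 947 = 0.7254
e × U: 0.7254 × 116 = 84.15
Denominator: 687 + 84.15 = 771.15
RR4 = 246 / 771.15 = 0.3190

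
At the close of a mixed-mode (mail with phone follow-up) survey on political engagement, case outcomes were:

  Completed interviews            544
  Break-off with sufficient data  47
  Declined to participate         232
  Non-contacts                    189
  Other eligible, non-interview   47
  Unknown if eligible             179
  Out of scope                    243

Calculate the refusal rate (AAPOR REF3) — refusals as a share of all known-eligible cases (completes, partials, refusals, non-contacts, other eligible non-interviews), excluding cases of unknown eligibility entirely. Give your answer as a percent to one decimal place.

21.9%

Top → 232
Denominator → 544 + 47 + 232 + 189 + 47 = 1059
REF3 = 232 / 1059 = 0.2191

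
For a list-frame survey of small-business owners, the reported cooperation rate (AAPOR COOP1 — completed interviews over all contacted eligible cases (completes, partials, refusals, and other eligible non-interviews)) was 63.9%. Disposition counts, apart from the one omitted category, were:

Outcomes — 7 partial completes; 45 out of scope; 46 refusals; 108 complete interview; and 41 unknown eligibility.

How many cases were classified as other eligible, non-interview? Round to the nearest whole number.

COOP1 = 108 / D = 0.639
D = 108 / 0.639 = 169.0
Rest of base = 161
other eligible, non-interview = 169.0 − 161 ≈ 8

8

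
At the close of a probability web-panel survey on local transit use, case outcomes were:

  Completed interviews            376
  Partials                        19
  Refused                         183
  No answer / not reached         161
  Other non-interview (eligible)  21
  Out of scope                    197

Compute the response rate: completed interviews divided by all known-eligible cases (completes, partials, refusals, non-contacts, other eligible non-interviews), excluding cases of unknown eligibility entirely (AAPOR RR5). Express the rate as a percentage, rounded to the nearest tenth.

Num → 376
Denom → 376 + 19 + 183 + 161 + 21 = 760
RR5 = 376 / 760 = 0.4947

49.5%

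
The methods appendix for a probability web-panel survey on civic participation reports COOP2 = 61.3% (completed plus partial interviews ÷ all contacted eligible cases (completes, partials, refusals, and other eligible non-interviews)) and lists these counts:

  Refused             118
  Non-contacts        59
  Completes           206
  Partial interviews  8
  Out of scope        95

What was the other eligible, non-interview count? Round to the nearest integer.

Numerator: 206 + 8 = 214
COOP2 = 214 / D = 0.613
D = 214 / 0.613 = 349.1
Rest of base = 332
other eligible, non-interview = 349.1 − 332 ≈ 17

17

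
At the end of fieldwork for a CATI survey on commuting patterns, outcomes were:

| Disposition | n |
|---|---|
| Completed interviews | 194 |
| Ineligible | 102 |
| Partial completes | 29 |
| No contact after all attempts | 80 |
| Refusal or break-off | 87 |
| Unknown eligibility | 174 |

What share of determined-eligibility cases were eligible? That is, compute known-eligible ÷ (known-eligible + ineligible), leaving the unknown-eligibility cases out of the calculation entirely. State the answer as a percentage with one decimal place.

Eligible (known) = 194 + 29 + 87 + 80 = 390
e = 390 / (390 + 102) = 390 / 492 = 0.7927

79.3%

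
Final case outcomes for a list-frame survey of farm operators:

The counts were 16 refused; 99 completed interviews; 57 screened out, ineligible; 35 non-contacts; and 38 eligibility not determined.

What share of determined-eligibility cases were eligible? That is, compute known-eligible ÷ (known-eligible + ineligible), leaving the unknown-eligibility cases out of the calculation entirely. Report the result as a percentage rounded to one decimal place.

72.5%

Determined eligible: 99 + 16 + 35 = 150
e = 150 / (150 + 57) = 150 / 207 = 0.7246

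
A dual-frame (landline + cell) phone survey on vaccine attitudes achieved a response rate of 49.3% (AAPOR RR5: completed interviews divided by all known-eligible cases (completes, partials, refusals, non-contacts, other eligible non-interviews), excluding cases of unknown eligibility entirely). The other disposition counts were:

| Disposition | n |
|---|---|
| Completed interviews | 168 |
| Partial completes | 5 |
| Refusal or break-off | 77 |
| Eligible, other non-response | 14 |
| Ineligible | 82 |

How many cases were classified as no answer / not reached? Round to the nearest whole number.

77

RR5 = 168 / D = 0.493
D = 168 / 0.493 = 340.8
Other denominator terms total 264
no answer / not reached = 340.8 − 264 ≈ 77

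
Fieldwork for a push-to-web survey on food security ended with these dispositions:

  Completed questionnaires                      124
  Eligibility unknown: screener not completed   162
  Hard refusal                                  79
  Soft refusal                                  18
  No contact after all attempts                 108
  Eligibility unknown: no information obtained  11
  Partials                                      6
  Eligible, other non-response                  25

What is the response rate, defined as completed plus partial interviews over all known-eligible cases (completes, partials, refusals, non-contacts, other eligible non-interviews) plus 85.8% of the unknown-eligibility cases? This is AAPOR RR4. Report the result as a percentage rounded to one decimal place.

25.6%

Refusal or break-off = 79 + 18 = 97
Undetermined eligibility = 162 + 11 = 173
Numerator: 124 + 6 = 130
Determined eligible: 124 + 6 + 97 + 108 + 25 = 360
e × U: 0.8580 × 173 = 148.43
Base: 360 + 148.43 = 508.43
RR4 = 130 / 508.43 = 0.2557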